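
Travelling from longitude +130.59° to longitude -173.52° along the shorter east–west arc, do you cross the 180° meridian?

Yes

Naïve |-173.52 − 130.59| = 304.11° > 180°, so the shorter arc goes the other way round — across 180°.
Signed shortest Δλ = ((-173.52 − 130.59 + 180) mod 360) − 180 = 55.89°.
Going east by 55.89° from +130.59° passes through 180° before reaching -173.52°.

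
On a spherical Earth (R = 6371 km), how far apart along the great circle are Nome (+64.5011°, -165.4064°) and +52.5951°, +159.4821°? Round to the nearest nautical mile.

Δλ = 159.4821 − -165.4064 = 324.8885°; wrapped into (−180°, 180°]: -35.1115°.
Δφ = 52.5951 − 64.5011 = -11.9060°.
a = sin²(Δφ/2) + cos φ₁ · cos φ₂ · sin²(Δλ/2) = 0.034548.
c = 2·atan2(√a, √(1−a)) = 0.37392 rad → d = 6371·c ≈ 2382.23 km ≈ 1286.30 nmi.

1286 nmi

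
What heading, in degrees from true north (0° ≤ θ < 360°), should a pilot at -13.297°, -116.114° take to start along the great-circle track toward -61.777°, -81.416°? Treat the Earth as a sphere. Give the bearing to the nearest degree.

Δλ = -81.416 − -116.114 = 34.698°.
θ = atan2( sin Δλ · cos φ₂ , cos φ₁ · sin φ₂ − sin φ₁ · cos φ₂ · cos Δλ )
  = atan2(0.26920, -0.76807) = 160.685° → normalised to [0°, 360°): 160.685°.

161°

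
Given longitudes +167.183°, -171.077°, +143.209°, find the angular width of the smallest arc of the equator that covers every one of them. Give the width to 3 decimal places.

45.714°

Sort the longitudes: -171.077°, +143.209°, +167.183°.
Eastward gaps between consecutive values (wrapping around): 314.286°, 23.974°, 21.740°.
Largest gap = 314.286° ⇒ minimal covering band is its complement: 360° − 314.286° = 45.714°.
Band runs from +143.209° eastward to -171.077°, crossing the antimeridian.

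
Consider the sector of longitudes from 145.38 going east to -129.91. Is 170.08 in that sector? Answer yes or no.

Yes

Band width going east from +145.38° to -129.91°: ((-129.91 − 145.38) mod 360) = 84.71°.
Offset of +170.08° east of the west edge: ((170.08 − 145.38) mod 360) = 24.70°.
24.70° ≤ 84.71° ⇒ inside.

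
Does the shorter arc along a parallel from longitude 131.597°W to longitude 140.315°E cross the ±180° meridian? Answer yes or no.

Yes

Naïve |140.315 − -131.597| = 271.912° > 180°, so the shorter arc goes the other way round — across 180°.
Signed shortest Δλ = ((140.315 − -131.597 + 180) mod 360) − 180 = -88.088°.
Going west by 88.088° from -131.597° passes through 180° before reaching +140.315°.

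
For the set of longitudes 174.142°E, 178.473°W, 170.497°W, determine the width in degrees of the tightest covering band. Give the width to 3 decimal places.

Sort the longitudes: -178.473°, -170.497°, +174.142°.
Eastward gaps between consecutive values (wrapping around): 7.976°, 344.639°, 7.385°.
Largest gap = 344.639° ⇒ minimal covering band is its complement: 360° − 344.639° = 15.361°.
Band runs from +174.142° eastward to -170.497°, crossing the antimeridian.

15.361°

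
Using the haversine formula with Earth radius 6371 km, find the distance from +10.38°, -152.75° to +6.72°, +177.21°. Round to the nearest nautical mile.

Δλ = 177.21 − -152.75 = 329.96°; wrapped into (−180°, 180°]: -30.04°.
Δφ = 6.72 − 10.38 = -3.66°.
a = sin²(Δφ/2) + cos φ₁ · cos φ₂ · sin²(Δλ/2) = 0.066629.
c = 2·atan2(√a, √(1−a)) = 0.52216 rad → d = 6371·c ≈ 3326.70 km ≈ 1796.27 nmi.

1796 nmi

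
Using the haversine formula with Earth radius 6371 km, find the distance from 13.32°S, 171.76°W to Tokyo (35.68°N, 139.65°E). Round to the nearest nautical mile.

Δλ = 139.65 − -171.76 = 311.41°; wrapped into (−180°, 180°]: -48.59°.
Δφ = 35.68 − -13.32 = 49.00°.
a = sin²(Δφ/2) + cos φ₁ · cos φ₂ · sin²(Δλ/2) = 0.305774.
c = 2·atan2(√a, √(1−a)) = 1.17185 rad → d = 6371·c ≈ 7465.83 km ≈ 4031.23 nmi.

4031 nmi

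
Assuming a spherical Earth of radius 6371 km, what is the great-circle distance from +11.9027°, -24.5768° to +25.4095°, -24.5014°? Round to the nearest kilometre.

1502 km

Δλ = -24.5014 − -24.5768 = 0.0754°.
Δφ = 25.4095 − 11.9027 = 13.5068°.
a = sin²(Δφ/2) + cos φ₁ · cos φ₂ · sin²(Δλ/2) = 0.013829.
c = 2·atan2(√a, √(1−a)) = 0.23574 rad → d = 6371·c ≈ 1501.91 km.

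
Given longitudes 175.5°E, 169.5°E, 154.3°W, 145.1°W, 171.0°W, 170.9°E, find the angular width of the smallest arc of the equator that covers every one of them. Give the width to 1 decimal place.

Sort the longitudes: -171.0°, -154.3°, -145.1°, +169.5°, +170.9°, +175.5°.
Eastward gaps between consecutive values (wrapping around): 16.7°, 9.2°, 314.6°, 1.4°, 4.6°, 13.5°.
Largest gap = 314.6° ⇒ minimal covering band is its complement: 360° − 314.6° = 45.4°.
Band runs from +169.5° eastward to -145.1°, crossing the antimeridian.

45.4°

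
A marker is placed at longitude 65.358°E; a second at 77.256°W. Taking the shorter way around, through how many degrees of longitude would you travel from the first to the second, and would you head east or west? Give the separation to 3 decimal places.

Raw difference: -77.256 − 65.358 = -142.614°.
Normalise into (−180°, 180°]: -142.614° stays -142.614°.
Negative ⇒ the second point lies to the west; separation 142.614°.

142.614° west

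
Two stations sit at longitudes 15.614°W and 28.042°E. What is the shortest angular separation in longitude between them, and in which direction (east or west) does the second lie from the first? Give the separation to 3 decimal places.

43.656° east

Raw difference: 28.042 − -15.614 = 43.656°.
Normalise into (−180°, 180°]: 43.656° stays 43.656°.
Positive ⇒ the second point lies to the east; separation 43.656°.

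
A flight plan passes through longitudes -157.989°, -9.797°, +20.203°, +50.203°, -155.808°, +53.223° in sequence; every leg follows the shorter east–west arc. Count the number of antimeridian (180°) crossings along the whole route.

Leg 1: -157.989° → -9.797°, shortest Δλ = 148.192° (east) — does not cross 180°.
Leg 2: -9.797° → +20.203°, shortest Δλ = 30.0° (east) — does not cross 180°.
Leg 3: +20.203° → +50.203°, shortest Δλ = 30.0° (east) — does not cross 180°.
Leg 4: +50.203° → -155.808°, shortest Δλ = 153.989° (east) — crosses 180°.
Leg 5: -155.808° → +53.223°, shortest Δλ = -150.969° (west) — crosses 180°.
Total crossings: 2.

2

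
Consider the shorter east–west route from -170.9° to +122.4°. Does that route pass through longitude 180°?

Naïve |122.4 − -170.9| = 293.3° > 180°, so the shorter arc goes the other way round — across 180°.
Signed shortest Δλ = ((122.4 − -170.9 + 180) mod 360) − 180 = -66.7°.
Going west by 66.7° from -170.9° passes through 180° before reaching +122.4°.

Yes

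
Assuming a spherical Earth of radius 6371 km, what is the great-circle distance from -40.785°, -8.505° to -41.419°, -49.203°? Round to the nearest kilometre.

Δλ = -49.203 − -8.505 = -40.698°.
Δφ = -41.419 − -40.785 = -0.634°.
a = sin²(Δφ/2) + cos φ₁ · cos φ₂ · sin²(Δλ/2) = 0.068689.
c = 2·atan2(√a, √(1−a)) = 0.53037 rad → d = 6371·c ≈ 3378.96 km.

3379 km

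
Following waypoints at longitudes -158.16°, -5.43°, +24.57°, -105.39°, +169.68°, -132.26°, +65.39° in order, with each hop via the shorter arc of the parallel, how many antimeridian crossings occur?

3

Leg 1: -158.16° → -5.43°, shortest Δλ = 152.73° (east) — does not cross 180°.
Leg 2: -5.43° → +24.57°, shortest Δλ = 30.0° (east) — does not cross 180°.
Leg 3: +24.57° → -105.39°, shortest Δλ = -129.96° (west) — does not cross 180°.
Leg 4: -105.39° → +169.68°, shortest Δλ = -84.93° (west) — crosses 180°.
Leg 5: +169.68° → -132.26°, shortest Δλ = 58.06° (east) — crosses 180°.
Leg 6: -132.26° → +65.39°, shortest Δλ = -162.35° (west) — crosses 180°.
Total crossings: 3.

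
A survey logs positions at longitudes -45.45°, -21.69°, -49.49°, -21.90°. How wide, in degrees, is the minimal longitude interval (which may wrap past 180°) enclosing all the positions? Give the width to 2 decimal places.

Sort the longitudes: -49.49°, -45.45°, -21.90°, -21.69°.
Eastward gaps between consecutive values (wrapping around): 4.04°, 23.55°, 0.21°, 332.20°.
Largest gap = 332.20° ⇒ minimal covering band is its complement: 360° − 332.20° = 27.80°.
Band runs from -49.49° eastward to -21.69°.

27.80°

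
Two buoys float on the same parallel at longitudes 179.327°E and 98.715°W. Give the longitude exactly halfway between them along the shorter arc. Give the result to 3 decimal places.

Signed shortest Δλ from +179.327° to -98.715° is +81.958°.
Midpoint longitude = +179.327° + (+81.958°)/2 = +179.327° + 40.979° = +220.306°.
Normalise into (−180°, 180°]: -139.694°.
(The naïve average (+179.327 + -98.715)/2 = 40.306° is on the wrong side of the globe.)

139.694°W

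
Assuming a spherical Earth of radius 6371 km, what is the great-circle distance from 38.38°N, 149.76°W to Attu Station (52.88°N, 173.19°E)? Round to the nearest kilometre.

3251 km

Δλ = 173.19 − -149.76 = 322.95°; wrapped into (−180°, 180°]: -37.05°.
Δφ = 52.88 − 38.38 = 14.50°.
a = sin²(Δφ/2) + cos φ₁ · cos φ₂ · sin²(Δλ/2) = 0.063681.
c = 2·atan2(√a, √(1−a)) = 0.51022 rad → d = 6371·c ≈ 3250.60 km.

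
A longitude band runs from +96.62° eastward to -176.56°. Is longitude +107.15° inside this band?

Band width going east from +96.62° to -176.56°: ((-176.56 − 96.62) mod 360) = 86.82°.
Offset of +107.15° east of the west edge: ((107.15 − 96.62) mod 360) = 10.53°.
10.53° ≤ 86.82° ⇒ inside.

Yes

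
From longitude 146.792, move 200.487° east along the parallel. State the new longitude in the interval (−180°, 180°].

Start at +146.792°; shift +200.487° → +347.279°.
+347.279° lies outside (−180°, 180°]; subtract 360° → -12.721°.

-12.721°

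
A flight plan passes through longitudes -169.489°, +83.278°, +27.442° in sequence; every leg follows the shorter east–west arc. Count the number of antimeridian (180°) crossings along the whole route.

Leg 1: -169.489° → +83.278°, shortest Δλ = -107.233° (west) — crosses 180°.
Leg 2: +83.278° → +27.442°, shortest Δλ = -55.836° (west) — does not cross 180°.
Total crossings: 1.

1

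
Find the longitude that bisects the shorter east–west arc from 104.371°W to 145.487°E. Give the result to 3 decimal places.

Signed shortest Δλ from -104.371° to +145.487° is -110.142°.
Midpoint longitude = -104.371° + (-110.142°)/2 = -104.371° − 55.071° = -159.442°.
(The naïve average (-104.371 + +145.487)/2 = 20.558° is on the wrong side of the globe.)

159.442°W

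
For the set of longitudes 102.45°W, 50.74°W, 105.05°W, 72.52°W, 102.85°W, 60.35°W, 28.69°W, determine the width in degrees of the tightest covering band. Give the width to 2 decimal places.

76.36°

Sort the longitudes: -105.05°, -102.85°, -102.45°, -72.52°, -60.35°, -50.74°, -28.69°.
Eastward gaps between consecutive values (wrapping around): 2.20°, 0.40°, 29.93°, 12.17°, 9.61°, 22.05°, 283.64°.
Largest gap = 283.64° ⇒ minimal covering band is its complement: 360° − 283.64° = 76.36°.
Band runs from -105.05° eastward to -28.69°.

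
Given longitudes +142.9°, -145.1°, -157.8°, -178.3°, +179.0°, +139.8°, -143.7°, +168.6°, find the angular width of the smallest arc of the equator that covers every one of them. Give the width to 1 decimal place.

Sort the longitudes: -178.3°, -157.8°, -145.1°, -143.7°, +139.8°, +142.9°, +168.6°, +179.0°.
Eastward gaps between consecutive values (wrapping around): 20.5°, 12.7°, 1.4°, 283.5°, 3.1°, 25.7°, 10.4°, 2.7°.
Largest gap = 283.5° ⇒ minimal covering band is its complement: 360° − 283.5° = 76.5°.
Band runs from +139.8° eastward to -143.7°, crossing the antimeridian.

76.5°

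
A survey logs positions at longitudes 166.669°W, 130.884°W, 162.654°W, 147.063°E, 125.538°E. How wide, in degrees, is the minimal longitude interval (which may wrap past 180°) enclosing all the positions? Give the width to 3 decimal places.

Sort the longitudes: -166.669°, -162.654°, -130.884°, +125.538°, +147.063°.
Eastward gaps between consecutive values (wrapping around): 4.015°, 31.770°, 256.422°, 21.525°, 46.268°.
Largest gap = 256.422° ⇒ minimal covering band is its complement: 360° − 256.422° = 103.578°.
Band runs from +125.538° eastward to -130.884°, crossing the antimeridian.

103.578°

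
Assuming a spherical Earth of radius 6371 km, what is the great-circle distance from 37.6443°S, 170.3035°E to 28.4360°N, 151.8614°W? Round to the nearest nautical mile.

Δλ = -151.8614 − 170.3035 = -322.1649°; wrapped into (−180°, 180°]: 37.8351°.
Δφ = 28.4360 − -37.6443 = 66.0803°.
a = sin²(Δφ/2) + cos φ₁ · cos φ₂ · sin²(Δλ/2) = 0.370459.
c = 2·atan2(√a, √(1−a)) = 1.30872 rad → d = 6371·c ≈ 8337.88 km ≈ 4502.10 nmi.

4502 nmi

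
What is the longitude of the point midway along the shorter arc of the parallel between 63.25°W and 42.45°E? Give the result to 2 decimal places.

Signed shortest Δλ from -63.25° to +42.45° is +105.70°.
Midpoint longitude = -63.25° + (+105.70°)/2 = -63.25° + 52.85° = -10.40°.

10.40°W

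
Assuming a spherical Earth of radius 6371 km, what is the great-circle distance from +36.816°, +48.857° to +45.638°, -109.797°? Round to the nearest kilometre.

10600 km

Δλ = -109.797 − 48.857 = -158.654°.
Δφ = 45.638 − 36.816 = 8.822°.
a = sin²(Δφ/2) + cos φ₁ · cos φ₂ · sin²(Δλ/2) = 0.546462.
c = 2·atan2(√a, √(1−a)) = 1.66385 rad → d = 6371·c ≈ 10600.41 km.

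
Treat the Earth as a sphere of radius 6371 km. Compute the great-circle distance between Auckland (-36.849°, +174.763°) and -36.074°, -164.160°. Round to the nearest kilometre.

Δλ = -164.160 − 174.763 = -338.923°; wrapped into (−180°, 180°]: 21.077°.
Δφ = -36.074 − -36.849 = 0.775°.
a = sin²(Δφ/2) + cos φ₁ · cos φ₂ · sin²(Δλ/2) = 0.021681.
c = 2·atan2(√a, √(1−a)) = 0.29557 rad → d = 6371·c ≈ 1883.05 km.

1883 km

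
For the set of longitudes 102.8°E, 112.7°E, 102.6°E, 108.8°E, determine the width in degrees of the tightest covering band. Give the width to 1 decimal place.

Sort the longitudes: +102.6°, +102.8°, +108.8°, +112.7°.
Eastward gaps between consecutive values (wrapping around): 0.2°, 6.0°, 3.9°, 349.9°.
Largest gap = 349.9° ⇒ minimal covering band is its complement: 360° − 349.9° = 10.1°.
Band runs from +102.6° eastward to +112.7°.

10.1°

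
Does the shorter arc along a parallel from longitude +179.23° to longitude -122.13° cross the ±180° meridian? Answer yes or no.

Yes

Naïve |-122.13 − 179.23| = 301.36° > 180°, so the shorter arc goes the other way round — across 180°.
Signed shortest Δλ = ((-122.13 − 179.23 + 180) mod 360) − 180 = 58.64°.
Going east by 58.64° from +179.23° passes through 180° before reaching -122.13°.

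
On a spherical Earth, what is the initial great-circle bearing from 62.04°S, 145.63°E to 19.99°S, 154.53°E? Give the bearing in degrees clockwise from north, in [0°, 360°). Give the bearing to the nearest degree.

Δλ = 154.53 − 145.63 = 8.90°.
θ = atan2( sin Δλ · cos φ₂ , cos φ₁ · sin φ₂ − sin φ₁ · cos φ₂ · cos Δλ )
  = atan2(0.14539, 0.65978) = 12.427° → normalised to [0°, 360°): 12.427°.

12°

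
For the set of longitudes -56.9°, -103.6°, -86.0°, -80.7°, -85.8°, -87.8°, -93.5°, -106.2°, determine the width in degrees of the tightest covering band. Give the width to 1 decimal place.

Sort the longitudes: -106.2°, -103.6°, -93.5°, -87.8°, -86.0°, -85.8°, -80.7°, -56.9°.
Eastward gaps between consecutive values (wrapping around): 2.6°, 10.1°, 5.7°, 1.8°, 0.2°, 5.1°, 23.8°, 310.7°.
Largest gap = 310.7° ⇒ minimal covering band is its complement: 360° − 310.7° = 49.3°.
Band runs from -106.2° eastward to -56.9°.

49.3°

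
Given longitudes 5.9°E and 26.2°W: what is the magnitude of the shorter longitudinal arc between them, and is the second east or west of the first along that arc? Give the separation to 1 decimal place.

Raw difference: -26.2 − 5.9 = -32.1°.
Normalise into (−180°, 180°]: -32.1° stays -32.1°.
Negative ⇒ the second point lies to the west; separation 32.1°.

32.1° west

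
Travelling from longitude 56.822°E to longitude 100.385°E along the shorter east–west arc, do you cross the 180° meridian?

No

Signed shortest Δλ = ((100.385 − 56.822 + 180) mod 360) − 180 = 43.563°.
Going east by 43.563° from +56.822° reaches +100.385° without touching 180°.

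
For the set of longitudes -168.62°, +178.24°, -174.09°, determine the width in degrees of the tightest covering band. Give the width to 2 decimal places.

13.14°

Sort the longitudes: -174.09°, -168.62°, +178.24°.
Eastward gaps between consecutive values (wrapping around): 5.47°, 346.86°, 7.67°.
Largest gap = 346.86° ⇒ minimal covering band is its complement: 360° − 346.86° = 13.14°.
Band runs from +178.24° eastward to -168.62°, crossing the antimeridian.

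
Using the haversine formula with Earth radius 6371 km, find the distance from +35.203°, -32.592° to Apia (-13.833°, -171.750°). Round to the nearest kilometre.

Δλ = -171.750 − -32.592 = -139.158°.
Δφ = -13.833 − 35.203 = -49.036°.
a = sin²(Δφ/2) + cos φ₁ · cos φ₂ · sin²(Δλ/2) = 0.869031.
c = 2·atan2(√a, √(1−a)) = 2.40099 rad → d = 6371·c ≈ 15296.71 km.

15297 km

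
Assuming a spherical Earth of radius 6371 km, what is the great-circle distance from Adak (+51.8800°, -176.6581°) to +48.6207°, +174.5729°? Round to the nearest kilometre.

720 km

Δλ = 174.5729 − -176.6581 = 351.2310°; wrapped into (−180°, 180°]: -8.7690°.
Δφ = 48.6207 − 51.8800 = -3.2593°.
a = sin²(Δφ/2) + cos φ₁ · cos φ₂ · sin²(Δλ/2) = 0.003194.
c = 2·atan2(√a, √(1−a)) = 0.11309 rad → d = 6371·c ≈ 720.47 km.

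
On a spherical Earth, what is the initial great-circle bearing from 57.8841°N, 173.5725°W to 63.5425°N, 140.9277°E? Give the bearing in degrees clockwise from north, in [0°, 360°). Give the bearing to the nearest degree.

304°

Δλ = 140.9277 − -173.5725 = 314.5002°; wrapped into (−180°, 180°]: -45.4998°.
θ = atan2( sin Δλ · cos φ₂ , cos φ₁ · sin φ₂ − sin φ₁ · cos φ₂ · cos Δλ )
  = atan2(-0.31778, 0.21146) = -56.359° → normalised to [0°, 360°): 303.641°.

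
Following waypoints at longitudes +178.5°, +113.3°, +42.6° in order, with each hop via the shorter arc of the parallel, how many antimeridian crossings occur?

Leg 1: +178.5° → +113.3°, shortest Δλ = -65.2° (west) — does not cross 180°.
Leg 2: +113.3° → +42.6°, shortest Δλ = -70.7° (west) — does not cross 180°.
Total crossings: 0.

0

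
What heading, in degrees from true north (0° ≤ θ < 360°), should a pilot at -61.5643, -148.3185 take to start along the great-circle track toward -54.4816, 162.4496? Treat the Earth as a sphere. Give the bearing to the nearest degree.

263°

Δλ = 162.4496 − -148.3185 = 310.7681°; wrapped into (−180°, 180°]: -49.2319°.
θ = atan2( sin Δλ · cos φ₂ , cos φ₁ · sin φ₂ − sin φ₁ · cos φ₂ · cos Δλ )
  = atan2(-0.44000, -0.05397) = -96.993° → normalised to [0°, 360°): 263.007°.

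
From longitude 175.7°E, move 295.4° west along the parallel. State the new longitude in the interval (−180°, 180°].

Start at +175.7°; shift −295.4° → -119.7°.
-119.7° already lies in (−180°, 180°].

119.7°W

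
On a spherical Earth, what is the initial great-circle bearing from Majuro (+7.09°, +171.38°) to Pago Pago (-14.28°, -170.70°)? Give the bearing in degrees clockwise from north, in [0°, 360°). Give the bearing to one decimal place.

140.3°

Δλ = -170.70 − 171.38 = -342.08°; wrapped into (−180°, 180°]: 17.92°.
θ = atan2( sin Δλ · cos φ₂ , cos φ₁ · sin φ₂ − sin φ₁ · cos φ₂ · cos Δλ )
  = atan2(0.29818, -0.35859) = 140.255° → normalised to [0°, 360°): 140.255°.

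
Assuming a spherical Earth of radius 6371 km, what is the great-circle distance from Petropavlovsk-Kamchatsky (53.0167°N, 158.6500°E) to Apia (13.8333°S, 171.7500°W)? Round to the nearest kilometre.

Δλ = -171.7500 − 158.6500 = -330.4000°; wrapped into (−180°, 180°]: 29.6000°.
Δφ = -13.8333 − 53.0167 = -66.8500°.
a = sin²(Δφ/2) + cos φ₁ · cos φ₂ · sin²(Δλ/2) = 0.341546.
c = 2·atan2(√a, √(1−a)) = 1.24833 rad → d = 6371·c ≈ 7953.11 km.

7953 km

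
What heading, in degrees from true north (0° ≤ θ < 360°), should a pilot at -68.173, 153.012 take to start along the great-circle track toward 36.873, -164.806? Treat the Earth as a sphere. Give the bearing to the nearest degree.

Δλ = -164.806 − 153.012 = -317.818°; wrapped into (−180°, 180°]: 42.182°.
θ = atan2( sin Δλ · cos φ₂ , cos φ₁ · sin φ₂ − sin φ₁ · cos φ₂ · cos Δλ )
  = atan2(0.53717, 0.77339) = 34.782° → normalised to [0°, 360°): 34.782°.

35°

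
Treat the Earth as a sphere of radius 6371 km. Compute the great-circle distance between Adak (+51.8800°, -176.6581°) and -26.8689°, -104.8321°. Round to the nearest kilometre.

11185 km

Δλ = -104.8321 − -176.6581 = 71.8260°.
Δφ = -26.8689 − 51.8800 = -78.7489°.
a = sin²(Δφ/2) + cos φ₁ · cos φ₂ · sin²(Δλ/2) = 0.591902.
c = 2·atan2(√a, √(1−a)) = 1.75565 rad → d = 6371·c ≈ 11185.25 km.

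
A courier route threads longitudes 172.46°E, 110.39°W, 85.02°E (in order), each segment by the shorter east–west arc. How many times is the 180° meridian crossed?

2

Leg 1: +172.46° → -110.39°, shortest Δλ = 77.15° (east) — crosses 180°.
Leg 2: -110.39° → +85.02°, shortest Δλ = -164.59° (west) — crosses 180°.
Total crossings: 2.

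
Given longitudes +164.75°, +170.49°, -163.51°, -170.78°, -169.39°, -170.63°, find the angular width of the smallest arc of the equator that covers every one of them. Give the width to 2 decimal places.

Sort the longitudes: -170.78°, -170.63°, -169.39°, -163.51°, +164.75°, +170.49°.
Eastward gaps between consecutive values (wrapping around): 0.15°, 1.24°, 5.88°, 328.26°, 5.74°, 18.73°.
Largest gap = 328.26° ⇒ minimal covering band is its complement: 360° − 328.26° = 31.74°.
Band runs from +164.75° eastward to -163.51°, crossing the antimeridian.

31.74°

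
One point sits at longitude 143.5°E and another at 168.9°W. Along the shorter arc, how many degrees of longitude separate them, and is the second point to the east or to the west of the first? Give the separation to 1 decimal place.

47.6° east

Raw difference: -168.9 − 143.5 = -312.4°.
Normalise into (−180°, 180°]: -312.4° + 360° = 47.6°.
Positive ⇒ the second point lies to the east; separation 47.6°.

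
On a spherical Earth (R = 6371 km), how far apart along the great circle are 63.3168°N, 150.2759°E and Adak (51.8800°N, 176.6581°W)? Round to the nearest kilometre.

2305 km

Δλ = -176.6581 − 150.2759 = -326.9340°; wrapped into (−180°, 180°]: 33.0660°.
Δφ = 51.8800 − 63.3168 = -11.4368°.
a = sin²(Δφ/2) + cos φ₁ · cos φ₂ · sin²(Δλ/2) = 0.032376.
c = 2·atan2(√a, √(1−a)) = 0.36184 rad → d = 6371·c ≈ 2305.26 km.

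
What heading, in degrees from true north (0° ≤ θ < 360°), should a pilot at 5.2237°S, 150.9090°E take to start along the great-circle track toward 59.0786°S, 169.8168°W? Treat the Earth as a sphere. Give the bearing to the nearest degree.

158°

Δλ = -169.8168 − 150.9090 = -320.7258°; wrapped into (−180°, 180°]: 39.2742°.
θ = atan2( sin Δλ · cos φ₂ , cos φ₁ · sin φ₂ − sin φ₁ · cos φ₂ · cos Δλ )
  = atan2(0.32529, -0.81809) = 158.316° → normalised to [0°, 360°): 158.316°.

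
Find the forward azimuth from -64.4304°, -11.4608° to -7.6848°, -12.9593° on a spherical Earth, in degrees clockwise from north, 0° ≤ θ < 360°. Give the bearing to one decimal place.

Δλ = -12.9593 − -11.4608 = -1.4985°.
θ = atan2( sin Δλ · cos φ₂ , cos φ₁ · sin φ₂ − sin φ₁ · cos φ₂ · cos Δλ )
  = atan2(-0.02592, 0.83594) = -1.776° → normalised to [0°, 360°): 358.224°.

358.2°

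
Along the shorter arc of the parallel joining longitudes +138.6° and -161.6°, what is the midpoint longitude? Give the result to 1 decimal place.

+168.5°

Signed shortest Δλ from +138.6° to -161.6° is +59.8°.
Midpoint longitude = +138.6° + (+59.8°)/2 = +138.6° + 29.9° = +168.5°.
(The naïve average (+138.6 + -161.6)/2 = -11.5° is on the wrong side of the globe.)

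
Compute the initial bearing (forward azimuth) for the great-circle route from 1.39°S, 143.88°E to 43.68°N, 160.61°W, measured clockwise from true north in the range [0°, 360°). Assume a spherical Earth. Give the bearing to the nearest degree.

Δλ = -160.61 − 143.88 = -304.49°; wrapped into (−180°, 180°]: 55.51°.
θ = atan2( sin Δλ · cos φ₂ , cos φ₁ · sin φ₂ − sin φ₁ · cos φ₂ · cos Δλ )
  = atan2(0.59609, 0.70036) = 40.402° → normalised to [0°, 360°): 40.402°.

40°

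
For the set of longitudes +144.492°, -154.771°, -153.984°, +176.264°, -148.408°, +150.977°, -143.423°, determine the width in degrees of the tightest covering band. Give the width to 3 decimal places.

72.085°

Sort the longitudes: -154.771°, -153.984°, -148.408°, -143.423°, +144.492°, +150.977°, +176.264°.
Eastward gaps between consecutive values (wrapping around): 0.787°, 5.576°, 4.985°, 287.915°, 6.485°, 25.287°, 28.965°.
Largest gap = 287.915° ⇒ minimal covering band is its complement: 360° − 287.915° = 72.085°.
Band runs from +144.492° eastward to -143.423°, crossing the antimeridian.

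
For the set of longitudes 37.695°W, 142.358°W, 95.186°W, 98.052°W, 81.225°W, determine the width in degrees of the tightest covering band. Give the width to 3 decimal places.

104.663°

Sort the longitudes: -142.358°, -98.052°, -95.186°, -81.225°, -37.695°.
Eastward gaps between consecutive values (wrapping around): 44.306°, 2.866°, 13.961°, 43.530°, 255.337°.
Largest gap = 255.337° ⇒ minimal covering band is its complement: 360° − 255.337° = 104.663°.
Band runs from -142.358° eastward to -37.695°.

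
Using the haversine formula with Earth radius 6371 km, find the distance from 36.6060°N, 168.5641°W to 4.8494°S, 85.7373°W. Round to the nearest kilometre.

9692 km

Δλ = -85.7373 − -168.5641 = 82.8268°.
Δφ = -4.8494 − 36.6060 = -41.4554°.
a = sin²(Δφ/2) + cos φ₁ · cos φ₂ · sin²(Δλ/2) = 0.475265.
c = 2·atan2(√a, √(1−a)) = 1.52131 rad → d = 6371·c ≈ 9692.24 km.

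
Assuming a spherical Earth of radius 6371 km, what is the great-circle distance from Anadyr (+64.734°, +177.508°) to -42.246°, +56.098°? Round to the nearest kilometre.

15633 km

Δλ = 56.098 − 177.508 = -121.410°.
Δφ = -42.246 − 64.734 = -106.980°.
a = sin²(Δφ/2) + cos φ₁ · cos φ₂ · sin²(Δλ/2) = 0.886332.
c = 2·atan2(√a, √(1−a)) = 2.45382 rad → d = 6371·c ≈ 15633.31 km.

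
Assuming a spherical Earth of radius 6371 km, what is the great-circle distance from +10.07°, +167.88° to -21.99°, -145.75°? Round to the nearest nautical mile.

Δλ = -145.75 − 167.88 = -313.63°; wrapped into (−180°, 180°]: 46.37°.
Δφ = -21.99 − 10.07 = -32.06°.
a = sin²(Δφ/2) + cos φ₁ · cos φ₂ · sin²(Δλ/2) = 0.217764.
c = 2·atan2(√a, √(1−a)) = 0.97100 rad → d = 6371·c ≈ 6186.26 km ≈ 3340.31 nmi.

3340 nmi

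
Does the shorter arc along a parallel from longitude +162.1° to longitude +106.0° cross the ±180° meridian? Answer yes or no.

No

Signed shortest Δλ = ((106.0 − 162.1 + 180) mod 360) − 180 = -56.1°.
Going west by 56.1° from +162.1° reaches +106.0° without touching 180°.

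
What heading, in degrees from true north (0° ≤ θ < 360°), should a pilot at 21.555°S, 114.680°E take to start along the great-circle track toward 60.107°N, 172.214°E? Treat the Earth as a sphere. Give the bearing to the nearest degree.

Δλ = 172.214 − 114.680 = 57.534°.
θ = atan2( sin Δλ · cos φ₂ , cos φ₁ · sin φ₂ − sin φ₁ · cos φ₂ · cos Δλ )
  = atan2(0.42049, 0.90462) = 24.930° → normalised to [0°, 360°): 24.930°.

25°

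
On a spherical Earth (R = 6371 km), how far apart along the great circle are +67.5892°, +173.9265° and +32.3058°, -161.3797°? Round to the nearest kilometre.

Δλ = -161.3797 − 173.9265 = -335.3062°; wrapped into (−180°, 180°]: 24.6938°.
Δφ = 32.3058 − 67.5892 = -35.2834°.
a = sin²(Δφ/2) + cos φ₁ · cos φ₂ · sin²(Δλ/2) = 0.106581.
c = 2·atan2(√a, √(1−a)) = 0.66513 rad → d = 6371·c ≈ 4237.53 km.

4238 km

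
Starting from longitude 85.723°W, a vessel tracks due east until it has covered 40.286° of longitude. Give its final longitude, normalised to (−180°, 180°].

Start at -85.723°; shift +40.286° → -45.437°.
-45.437° already lies in (−180°, 180°].

45.437°W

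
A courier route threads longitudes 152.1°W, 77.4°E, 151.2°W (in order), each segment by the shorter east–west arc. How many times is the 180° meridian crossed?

2

Leg 1: -152.1° → +77.4°, shortest Δλ = -130.5° (west) — crosses 180°.
Leg 2: +77.4° → -151.2°, shortest Δλ = 131.4° (east) — crosses 180°.
Total crossings: 2.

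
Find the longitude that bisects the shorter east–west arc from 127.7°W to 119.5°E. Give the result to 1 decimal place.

Signed shortest Δλ from -127.7° to +119.5° is -112.8°.
Midpoint longitude = -127.7° + (-112.8°)/2 = -127.7° − 56.4° = -184.1°.
Normalise into (−180°, 180°]: +175.9°.
(The naïve average (-127.7 + +119.5)/2 = -4.1° is on the wrong side of the globe.)

175.9°E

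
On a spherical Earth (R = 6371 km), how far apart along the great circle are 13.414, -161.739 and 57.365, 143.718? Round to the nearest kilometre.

6674 km

Δλ = 143.718 − -161.739 = 305.457°; wrapped into (−180°, 180°]: -54.543°.
Δφ = 57.365 − 13.414 = 43.951°.
a = sin²(Δφ/2) + cos φ₁ · cos φ₂ · sin²(Δλ/2) = 0.250169.
c = 2·atan2(√a, √(1−a)) = 1.04759 rad → d = 6371·c ≈ 6674.19 km.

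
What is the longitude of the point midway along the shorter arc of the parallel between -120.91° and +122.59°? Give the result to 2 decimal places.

Signed shortest Δλ from -120.91° to +122.59° is -116.50°.
Midpoint longitude = -120.91° + (-116.50°)/2 = -120.91° − 58.25° = -179.16°.
(The naïve average (-120.91 + +122.59)/2 = 0.84° is on the wrong side of the globe.)

-179.16°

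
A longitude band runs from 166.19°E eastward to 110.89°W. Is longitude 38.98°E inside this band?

Band width going east from +166.19° to -110.89°: ((-110.89 − 166.19) mod 360) = 82.92°.
Offset of +38.98° east of the west edge: ((38.98 − 166.19) mod 360) = 232.79°.
232.79° > 82.92° ⇒ outside.

No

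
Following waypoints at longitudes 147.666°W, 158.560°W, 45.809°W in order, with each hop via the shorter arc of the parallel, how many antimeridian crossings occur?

0

Leg 1: -147.666° → -158.560°, shortest Δλ = -10.894° (west) — does not cross 180°.
Leg 2: -158.560° → -45.809°, shortest Δλ = 112.751° (east) — does not cross 180°.
Total crossings: 0.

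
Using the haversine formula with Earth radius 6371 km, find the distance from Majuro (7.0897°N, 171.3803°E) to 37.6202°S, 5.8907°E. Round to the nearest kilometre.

16318 km

Δλ = 5.8907 − 171.3803 = -165.4896°.
Δφ = -37.6202 − 7.0897 = -44.7099°.
a = sin²(Δφ/2) + cos φ₁ · cos φ₂ · sin²(Δλ/2) = 0.918143.
c = 2·atan2(√a, √(1−a)) = 2.56127 rad → d = 6371·c ≈ 16317.86 km.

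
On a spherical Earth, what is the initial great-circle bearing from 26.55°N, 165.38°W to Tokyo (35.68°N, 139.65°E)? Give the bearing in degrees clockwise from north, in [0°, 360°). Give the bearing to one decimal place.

Δλ = 139.65 − -165.38 = 305.03°; wrapped into (−180°, 180°]: -54.97°.
θ = atan2( sin Δλ · cos φ₂ , cos φ₁ · sin φ₂ − sin φ₁ · cos φ₂ · cos Δλ )
  = atan2(-0.66514, 0.31334) = -64.775° → normalised to [0°, 360°): 295.225°.

295.2°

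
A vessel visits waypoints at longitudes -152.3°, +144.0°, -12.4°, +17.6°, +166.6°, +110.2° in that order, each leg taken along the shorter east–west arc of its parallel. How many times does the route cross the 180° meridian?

1

Leg 1: -152.3° → +144.0°, shortest Δλ = -63.7° (west) — crosses 180°.
Leg 2: +144.0° → -12.4°, shortest Δλ = -156.4° (west) — does not cross 180°.
Leg 3: -12.4° → +17.6°, shortest Δλ = 30.0° (east) — does not cross 180°.
Leg 4: +17.6° → +166.6°, shortest Δλ = 149.0° (east) — does not cross 180°.
Leg 5: +166.6° → +110.2°, shortest Δλ = -56.4° (west) — does not cross 180°.
Total crossings: 1.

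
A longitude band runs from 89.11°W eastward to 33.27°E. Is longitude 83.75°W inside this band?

Yes

Band width going east from -89.11° to +33.27°: ((33.27 − -89.11) mod 360) = 122.38°.
Offset of -83.75° east of the west edge: ((-83.75 − -89.11) mod 360) = 5.36°.
5.36° ≤ 122.38° ⇒ inside.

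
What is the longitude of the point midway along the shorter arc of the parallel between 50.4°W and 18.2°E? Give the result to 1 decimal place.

Signed shortest Δλ from -50.4° to +18.2° is +68.6°.
Midpoint longitude = -50.4° + (+68.6°)/2 = -50.4° + 34.3° = -16.1°.

16.1°W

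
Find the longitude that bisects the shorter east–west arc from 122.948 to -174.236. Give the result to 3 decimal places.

+154.356°

Signed shortest Δλ from +122.948° to -174.236° is +62.816°.
Midpoint longitude = +122.948° + (+62.816°)/2 = +122.948° + 31.408° = +154.356°.
(The naïve average (+122.948 + -174.236)/2 = -25.644° is on the wrong side of the globe.)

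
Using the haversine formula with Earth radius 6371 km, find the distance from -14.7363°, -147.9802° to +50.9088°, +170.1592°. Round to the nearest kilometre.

8353 km

Δλ = 170.1592 − -147.9802 = 318.1394°; wrapped into (−180°, 180°]: -41.8606°.
Δφ = 50.9088 − -14.7363 = 65.6451°.
a = sin²(Δφ/2) + cos φ₁ · cos φ₂ · sin²(Δλ/2) = 0.371628.
c = 2·atan2(√a, √(1−a)) = 1.31114 rad → d = 6371·c ≈ 8353.30 km.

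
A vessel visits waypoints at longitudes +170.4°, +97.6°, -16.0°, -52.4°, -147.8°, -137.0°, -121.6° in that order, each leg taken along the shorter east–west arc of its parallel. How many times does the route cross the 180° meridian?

Leg 1: +170.4° → +97.6°, shortest Δλ = -72.8° (west) — does not cross 180°.
Leg 2: +97.6° → -16.0°, shortest Δλ = -113.6° (west) — does not cross 180°.
Leg 3: -16.0° → -52.4°, shortest Δλ = -36.4° (west) — does not cross 180°.
Leg 4: -52.4° → -147.8°, shortest Δλ = -95.4° (west) — does not cross 180°.
Leg 5: -147.8° → -137.0°, shortest Δλ = 10.8° (east) — does not cross 180°.
Leg 6: -137.0° → -121.6°, shortest Δλ = 15.4° (east) — does not cross 180°.
Total crossings: 0.

0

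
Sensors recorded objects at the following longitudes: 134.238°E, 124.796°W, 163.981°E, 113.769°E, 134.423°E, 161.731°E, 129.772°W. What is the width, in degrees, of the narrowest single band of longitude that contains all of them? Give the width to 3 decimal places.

Sort the longitudes: -129.772°, -124.796°, +113.769°, +134.238°, +134.423°, +161.731°, +163.981°.
Eastward gaps between consecutive values (wrapping around): 4.976°, 238.565°, 20.469°, 0.185°, 27.308°, 2.250°, 66.247°.
Largest gap = 238.565° ⇒ minimal covering band is its complement: 360° − 238.565° = 121.435°.
Band runs from +113.769° eastward to -124.796°, crossing the antimeridian.

121.435°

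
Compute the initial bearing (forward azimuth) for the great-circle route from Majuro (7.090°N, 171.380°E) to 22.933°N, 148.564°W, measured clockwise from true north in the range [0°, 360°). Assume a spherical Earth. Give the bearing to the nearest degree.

63°

Δλ = -148.564 − 171.380 = -319.944°; wrapped into (−180°, 180°]: 40.056°.
θ = atan2( sin Δλ · cos φ₂ , cos φ₁ · sin φ₂ − sin φ₁ · cos φ₂ · cos Δλ )
  = atan2(0.59267, 0.29967) = 63.178° → normalised to [0°, 360°): 63.178°.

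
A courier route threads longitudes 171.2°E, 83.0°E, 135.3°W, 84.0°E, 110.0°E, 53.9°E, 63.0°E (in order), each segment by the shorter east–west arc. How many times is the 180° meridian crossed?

2

Leg 1: +171.2° → +83.0°, shortest Δλ = -88.2° (west) — does not cross 180°.
Leg 2: +83.0° → -135.3°, shortest Δλ = 141.7° (east) — crosses 180°.
Leg 3: -135.3° → +84.0°, shortest Δλ = -140.7° (west) — crosses 180°.
Leg 4: +84.0° → +110.0°, shortest Δλ = 26.0° (east) — does not cross 180°.
Leg 5: +110.0° → +53.9°, shortest Δλ = -56.1° (west) — does not cross 180°.
Leg 6: +53.9° → +63.0°, shortest Δλ = 9.1° (east) — does not cross 180°.
Total crossings: 2.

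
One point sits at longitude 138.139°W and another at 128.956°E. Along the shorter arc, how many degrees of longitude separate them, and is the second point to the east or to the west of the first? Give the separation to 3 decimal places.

92.905° west

Raw difference: 128.956 − -138.139 = 267.095°.
Normalise into (−180°, 180°]: 267.095° − 360° = -92.905°.
Negative ⇒ the second point lies to the west; separation 92.905°.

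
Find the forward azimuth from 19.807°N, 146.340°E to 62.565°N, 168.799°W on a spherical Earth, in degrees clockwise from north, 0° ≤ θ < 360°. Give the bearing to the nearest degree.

24°

Δλ = -168.799 − 146.340 = -315.139°; wrapped into (−180°, 180°]: 44.861°.
θ = atan2( sin Δλ · cos φ₂ , cos φ₁ · sin φ₂ − sin φ₁ · cos φ₂ · cos Δλ )
  = atan2(0.32500, 0.72436) = 24.164° → normalised to [0°, 360°): 24.164°.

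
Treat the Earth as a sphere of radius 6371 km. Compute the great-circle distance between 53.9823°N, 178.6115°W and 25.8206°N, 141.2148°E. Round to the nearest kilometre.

Δλ = 141.2148 − -178.6115 = 319.8263°; wrapped into (−180°, 180°]: -40.1737°.
Δφ = 25.8206 − 53.9823 = -28.1617°.
a = sin²(Δφ/2) + cos φ₁ · cos φ₂ · sin²(Δλ/2) = 0.121627.
c = 2·atan2(√a, √(1−a)) = 0.71247 rad → d = 6371·c ≈ 4539.17 km.

4539 km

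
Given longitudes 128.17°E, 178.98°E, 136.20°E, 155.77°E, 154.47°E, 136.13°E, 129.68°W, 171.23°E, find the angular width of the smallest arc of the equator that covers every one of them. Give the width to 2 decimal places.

Sort the longitudes: -129.68°, +128.17°, +136.13°, +136.20°, +154.47°, +155.77°, +171.23°, +178.98°.
Eastward gaps between consecutive values (wrapping around): 257.85°, 7.96°, 0.07°, 18.27°, 1.30°, 15.46°, 7.75°, 51.34°.
Largest gap = 257.85° ⇒ minimal covering band is its complement: 360° − 257.85° = 102.15°.
Band runs from +128.17° eastward to -129.68°, crossing the antimeridian.

102.15°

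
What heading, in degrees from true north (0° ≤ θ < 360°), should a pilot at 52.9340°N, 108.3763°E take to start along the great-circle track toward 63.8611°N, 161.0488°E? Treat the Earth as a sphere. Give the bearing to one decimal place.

Δλ = 161.0488 − 108.3763 = 52.6725°.
θ = atan2( sin Δλ · cos φ₂ , cos φ₁ · sin φ₂ − sin φ₁ · cos φ₂ · cos Δλ )
  = atan2(0.35032, 0.32793) = 46.890° → normalised to [0°, 360°): 46.890°.

46.9°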